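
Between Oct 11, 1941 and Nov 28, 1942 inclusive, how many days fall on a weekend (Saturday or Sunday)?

119

Oct 11, 1941 is a Saturday.
The range spans 414 days (inclusive of both endpoints).
414 = 7 × 59 + 1, so there are 59 full weeks plus 1 extra day.
Each full week contributes 2 weekend days (Sat, Sun): 59 × 2 = 118.
The 1 extra day is Sat — 1 of them qualifies.
Total: 118 + 1 = 119.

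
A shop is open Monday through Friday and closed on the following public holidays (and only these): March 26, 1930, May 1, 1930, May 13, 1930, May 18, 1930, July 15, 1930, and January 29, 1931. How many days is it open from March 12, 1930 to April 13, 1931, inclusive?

March 12, 1930 is a Wednesday.
From March 12, 1930 to April 13, 1931 is 398 days inclusive.
398 = 7 × 56 + 6, so there are 56 full weeks plus 6 extra days.
Each full week contributes 5 weekdays (Mon–Fri): 56 × 5 = 280.
The 6 extra days are Wed, Thu, Fri, Sat, Sun, Mon — 4 of them qualify.
Total: 280 + 4 = 284.
Holidays: March 26, 1930 (Wed); May 1, 1930 (Thu); May 13, 1930 (Tue); May 18, 1930 (Sun); July 15, 1930 (Tue); January 29, 1931 (Thu).
5 of the 6 holidays fall on weekdays; the rest are weekends and were already excluded.
Business days: 284 − 5 = 279.

279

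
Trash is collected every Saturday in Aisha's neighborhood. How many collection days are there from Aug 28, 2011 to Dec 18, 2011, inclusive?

16

Aug 28, 2011 is a Sunday.
That's 113 days from start to end, counting both.
113 = 7 × 16 + 1, so there are 16 full weeks plus 1 extra day.
Each full week contributes one Saturday: 16 so far.
The 1 extra day is Sunday — none qualify.
Total: 16 + 0 = 16.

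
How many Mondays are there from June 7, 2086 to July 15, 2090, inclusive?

June 7, 2086 is a Friday.
The range spans 1500 days (inclusive of both endpoints).
1500 = 7 × 214 + 2, so there are 214 full weeks plus 2 extra days.
Each full week contributes one Monday: 214 so far.
The 2 extra days are Friday, Saturday — none qualify.
Total: 214 + 0 = 214.

214 Mondays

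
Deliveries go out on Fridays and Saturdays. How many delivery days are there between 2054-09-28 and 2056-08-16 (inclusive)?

196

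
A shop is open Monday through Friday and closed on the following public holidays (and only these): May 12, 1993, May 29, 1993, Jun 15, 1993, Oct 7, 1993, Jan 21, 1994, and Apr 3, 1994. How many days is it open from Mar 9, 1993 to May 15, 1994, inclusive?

305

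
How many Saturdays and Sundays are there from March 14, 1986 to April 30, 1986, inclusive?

March 14, 1986 is a Friday.
The range spans 48 days (inclusive of both endpoints).
48 = 7 × 6 + 6, so there are 6 full weeks plus 6 extra days.
Each full week contributes 2 weekend days (Sat, Sun): 6 × 2 = 12.
The 6 extra days are Fri, Sat, Sun, Mon, Tue, Wed — 2 of them qualify.
Total: 12 + 2 = 14.

14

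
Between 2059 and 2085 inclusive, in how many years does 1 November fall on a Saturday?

4

Day of week of November 1 in each year:
2059: Sat ✓, 2060: Mon, 2061: Tue, 2062: Wed, 2063: Thu, 2064: Sat ✓, 2065: Sun, 2066: Mon, 2067: Tue, 2068: Thu, 2069: Fri, 2070: Sat ✓, 2071: Sun, 2072: Tue, 2073: Wed, 2074: Thu, 2075: Fri, 2076: Sun, 2077: Mon, 2078: Tue, 2079: Wed, 2080: Fri, 2081: Sat ✓, 2082: Sun, 2083: Mon, 2084: Wed, 2085: Thu
Saturdays: 2059, 2064, 2070, 2081.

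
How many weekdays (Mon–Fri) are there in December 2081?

23 weekdays

2081-12-01 is a Monday.
From 2081-12-01 to 2081-12-31 is 31 days inclusive.
31 = 7 × 4 + 3, so there are 4 full weeks plus 3 extra days.
Each full week contributes 5 weekdays (Mon–Fri): 4 × 5 = 20.
The 3 extra days are Monday, Tuesday, Wednesday — 3 of them qualify.
Total: 20 + 3 = 23.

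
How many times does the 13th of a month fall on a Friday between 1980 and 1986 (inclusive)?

Friday-the-13ths by year:
1980: Jun
1981: Feb, Mar, Nov
1982: Aug
1983: May
1984: Jan, Apr, Jul
1985: Sep, Dec
1986: Jun

12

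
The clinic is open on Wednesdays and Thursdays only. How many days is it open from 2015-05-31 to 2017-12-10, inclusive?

264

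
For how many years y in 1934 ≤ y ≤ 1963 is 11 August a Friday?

4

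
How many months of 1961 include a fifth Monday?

4

A month has five Mondays exactly when Monday falls within its first (length − 28) days.
Jan: 31 days, starts Sun → 5 of Sun, Mon, Tue ✓
Feb: 28 days, starts Wed → 5 of (none)
Mar: 31 days, starts Wed → 5 of Wed, Thu, Fri
Apr: 30 days, starts Sat → 5 of Sat, Sun
May: 31 days, starts Mon → 5 of Mon, Tue, Wed ✓
Jun: 30 days, starts Thu → 5 of Thu, Fri
Jul: 31 days, starts Sat → 5 of Sat, Sun, Mon ✓
Aug: 31 days, starts Tue → 5 of Tue, Wed, Thu
Sep: 30 days, starts Fri → 5 of Fri, Sat
Oct: 31 days, starts Sun → 5 of Sun, Mon, Tue ✓
Nov: 30 days, starts Wed → 5 of Wed, Thu
Dec: 31 days, starts Fri → 5 of Fri, Sat, Sun
Months with five Mondays: Jan, May, Jul, Oct.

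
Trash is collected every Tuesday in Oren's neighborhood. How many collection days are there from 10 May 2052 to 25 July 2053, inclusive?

63

10 May 2052 is a Friday.
The range spans 442 days (inclusive of both endpoints).
442 = 7 × 63 + 1, so there are 63 full weeks plus 1 extra day.
Each full week contributes one Tuesday: 63 so far.
The 1 extra day is Fri — none qualify.
Total: 63 + 0 = 63.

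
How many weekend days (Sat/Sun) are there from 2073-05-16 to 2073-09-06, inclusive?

32

2073-05-16 is a Tuesday.
That's 114 days from start to end, counting both.
114 = 7 × 16 + 2, so there are 16 full weeks plus 2 extra days.
Each full week contributes 2 weekend days (Sat, Sun): 16 × 2 = 32.
The 2 extra days are Tuesday, Wednesday — none qualify.
Total: 32 + 0 = 32.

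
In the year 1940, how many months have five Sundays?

A month has five Sundays exactly when Sunday falls within its first (length − 28) days.
Jan: 31 days, starts Mon → 5 of Mon, Tue, Wed
Feb: 29 days, starts Thu → 5 of Thu
Mar: 31 days, starts Fri → 5 of Fri, Sat, Sun ✓
Apr: 30 days, starts Mon → 5 of Mon, Tue
May: 31 days, starts Wed → 5 of Wed, Thu, Fri
Jun: 30 days, starts Sat → 5 of Sat, Sun ✓
Jul: 31 days, starts Mon → 5 of Mon, Tue, Wed
Aug: 31 days, starts Thu → 5 of Thu, Fri, Sat
Sep: 30 days, starts Sun → 5 of Sun, Mon ✓
Oct: 31 days, starts Tue → 5 of Tue, Wed, Thu
Nov: 30 days, starts Fri → 5 of Fri, Sat
Dec: 31 days, starts Sun → 5 of Sun, Mon, Tue ✓
Months with five Sundays: Mar, Jun, Sep, Dec.

4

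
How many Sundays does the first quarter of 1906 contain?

12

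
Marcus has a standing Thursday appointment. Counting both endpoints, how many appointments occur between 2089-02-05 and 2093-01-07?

204 Thursdays

2089-02-05 is a Saturday.
From 2089-02-05 to 2093-01-07 is 1433 days inclusive.
1433 = 7 × 204 + 5, so there are 204 full weeks plus 5 extra days.
Each full week contributes one Thursday: 204 so far.
The 5 extra days are Sat, Sun, Mon, Tue, Wed — none qualify.
Total: 204 + 0 = 204.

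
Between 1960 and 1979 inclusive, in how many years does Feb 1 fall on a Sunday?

2

Day of week of February 1 in each year:
1960: Mon, 1961: Wed, 1962: Thu, 1963: Fri, 1964: Sat, 1965: Mon, 1966: Tue, 1967: Wed, 1968: Thu, 1969: Sat, 1970: Sun ✓, 1971: Mon, 1972: Tue, 1973: Thu, 1974: Fri, 1975: Sat, 1976: Sun ✓, 1977: Tue, 1978: Wed, 1979: Thu
Sundays: 1970, 1976.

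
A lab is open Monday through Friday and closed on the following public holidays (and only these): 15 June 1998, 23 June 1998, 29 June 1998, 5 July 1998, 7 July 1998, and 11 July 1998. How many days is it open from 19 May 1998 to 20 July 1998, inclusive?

19 May 1998 is a Tuesday.
The range spans 63 days (inclusive of both endpoints).
63 = 7 × 9, so the span is exactly 9 full weeks.
Each full week contributes 5 weekdays (Mon–Fri): 9 × 5 = 45.
Total: 45.
Holidays: 15 June 1998 (Mon); 23 June 1998 (Tue); 29 June 1998 (Mon); 5 July 1998 (Sun); 7 July 1998 (Tue); 11 July 1998 (Sat).
4 of the 6 holidays fall on weekdays; the rest are weekends and were already excluded.
Business days: 45 − 4 = 41.

41 working days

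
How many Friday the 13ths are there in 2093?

3

The 13th falls on a Friday when the month's 13th has weekday Fri.
Jan 13 is Tue; Feb 13 is Fri ✓; Mar 13 is Fri ✓; Apr 13 is Mon; May 13 is Wed; Jun 13 is Sat; Jul 13 is Mon; Aug 13 is Thu; Sep 13 is Sun; Oct 13 is Tue; Nov 13 is Fri ✓; Dec 13 is Sun.
Friday the 13ths: Feb, Mar, Nov.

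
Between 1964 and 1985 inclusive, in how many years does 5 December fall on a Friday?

Day of week of December 5 in each year:
1964: Sat, 1965: Sun, 1966: Mon, 1967: Tue, 1968: Thu, 1969: Fri ✓, 1970: Sat, 1971: Sun, 1972: Tue, 1973: Wed, 1974: Thu, 1975: Fri ✓, 1976: Sun, 1977: Mon, 1978: Tue, 1979: Wed, 1980: Fri ✓, 1981: Sat, 1982: Sun, 1983: Mon, 1984: Wed, 1985: Thu
Fridays: 1969, 1975, 1980.

3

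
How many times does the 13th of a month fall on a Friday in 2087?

1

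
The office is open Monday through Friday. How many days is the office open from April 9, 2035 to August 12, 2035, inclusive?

90 weekdays

April 9, 2035 is a Monday.
That's 126 days from start to end, counting both.
126 = 7 × 18, so the span is exactly 18 full weeks.
Each full week contributes 5 weekdays (Mon–Fri): 18 × 5 = 90.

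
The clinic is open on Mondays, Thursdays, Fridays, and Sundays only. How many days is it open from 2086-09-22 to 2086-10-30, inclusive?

2086-09-22 is a Sunday.
That's 39 days from start to end, counting both.
39 = 7 × 5 + 4, so there are 5 full weeks plus 4 extra days.
Each full week contributes 4 days from the set (Mon, Thu, Fri, Sun): 5 × 4 = 20.
The 4 extra days are Sun, Mon, Tue, Wed — 2 of them qualify.
Total: 20 + 2 = 22.

22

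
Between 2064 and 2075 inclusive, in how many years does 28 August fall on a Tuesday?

2

Day of week of August 28 in each year:
2064: Thu, 2065: Fri, 2066: Sat, 2067: Sun, 2068: Tue ✓, 2069: Wed, 2070: Thu, 2071: Fri, 2072: Sun, 2073: Mon, 2074: Tue ✓, 2075: Wed
Tuesdays: 2068, 2074.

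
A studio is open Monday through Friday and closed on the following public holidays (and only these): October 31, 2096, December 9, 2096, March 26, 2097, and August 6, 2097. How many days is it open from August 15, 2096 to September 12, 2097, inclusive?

279 business days

August 15, 2096 is a Wednesday.
That's 394 days from start to end, counting both.
394 = 7 × 56 + 2, so there are 56 full weeks plus 2 extra days.
Each full week contributes 5 weekdays (Mon–Fri): 56 × 5 = 280.
The 2 extra days are Wed, Thu — 2 of them qualify.
Total: 280 + 2 = 282.
Holidays: October 31, 2096 (Wed); December 9, 2096 (Sun); March 26, 2097 (Tue); August 6, 2097 (Tue).
3 of the 4 holidays fall on weekdays; the rest are weekends and were already excluded.
Business days: 282 − 3 = 279.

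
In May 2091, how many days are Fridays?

4

1 May 2091 is a Tuesday.
That's 31 days from start to end, counting both.
31 = 7 × 4 + 3, so there are 4 full weeks plus 3 extra days.
Each full week contributes one Friday: 4 so far.
The 3 extra days are Tuesday, Wednesday, Thursday — none qualify.
Total: 4 + 0 = 4.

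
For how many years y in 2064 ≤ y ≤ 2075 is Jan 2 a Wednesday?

Day of week of January 2 in each year:
2064: Wed ✓, 2065: Fri, 2066: Sat, 2067: Sun, 2068: Mon, 2069: Wed ✓, 2070: Thu, 2071: Fri, 2072: Sat, 2073: Mon, 2074: Tue, 2075: Wed ✓
Wednesdays: 2064, 2069, 2075.

3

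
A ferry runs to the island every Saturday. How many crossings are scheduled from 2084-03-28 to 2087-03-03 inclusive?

2084-03-28 is a Tuesday.
The range spans 1071 days (inclusive of both endpoints).
1071 = 7 × 153, so the span is exactly 153 full weeks.
Each full week contributes one Saturday: 153 so far.
Total: 153.

153 Saturdays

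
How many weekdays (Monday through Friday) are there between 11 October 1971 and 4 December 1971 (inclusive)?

11 October 1971 is a Monday.
The range spans 55 days (inclusive of both endpoints).
55 = 7 × 7 + 6, so there are 7 full weeks plus 6 extra days.
Each full week contributes 5 weekdays (Mon–Fri): 7 × 5 = 35.
The 6 extra days are Mon, Tue, Wed, Thu, Fri, Sat — 5 of them qualify.
Total: 35 + 5 = 40.

40 weekdays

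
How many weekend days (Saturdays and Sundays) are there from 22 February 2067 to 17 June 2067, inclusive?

22 February 2067 is a Tuesday.
The range spans 116 days (inclusive of both endpoints).
116 = 7 × 16 + 4, so there are 16 full weeks plus 4 extra days.
Each full week contributes 2 weekend days (Sat, Sun): 16 × 2 = 32.
The 4 extra days are Tue, Wed, Thu, Fri — none qualify.
Total: 32 + 0 = 32.

32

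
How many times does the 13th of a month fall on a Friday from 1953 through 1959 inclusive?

Friday-the-13ths by year:
1953: Feb, Mar, Nov
1954: Aug
1955: May
1956: Jan, Apr, Jul
1957: Sep, Dec
1958: Jun
1959: Feb, Mar, Nov

14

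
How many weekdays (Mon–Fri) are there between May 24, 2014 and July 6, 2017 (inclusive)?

814 weekdays

May 24, 2014 is a Saturday.
The range spans 1140 days (inclusive of both endpoints).
1140 = 7 × 162 + 6, so there are 162 full weeks plus 6 extra days.
Each full week contributes 5 weekdays (Mon–Fri): 162 × 5 = 810.
The 6 extra days are Saturday, Sunday, Monday, Tuesday, Wednesday, Thursday — 4 of them qualify.
Total: 810 + 4 = 814.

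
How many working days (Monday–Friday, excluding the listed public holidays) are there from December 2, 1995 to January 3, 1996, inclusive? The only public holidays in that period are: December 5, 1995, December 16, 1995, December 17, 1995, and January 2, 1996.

21

December 2, 1995 is a Saturday.
That's 33 days from start to end, counting both.
33 = 7 × 4 + 5, so there are 4 full weeks plus 5 extra days.
Each full week contributes 5 weekdays (Mon–Fri): 4 × 5 = 20.
The 5 extra days are Sat, Sun, Mon, Tue, Wed — 3 of them qualify.
Total: 20 + 3 = 23.
Holidays: December 5, 1995 (Tue); December 16, 1995 (Sat); December 17, 1995 (Sun); January 2, 1996 (Tue).
2 of the 4 holidays fall on weekdays; the rest are weekends and were already excluded.
Business days: 23 − 2 = 21.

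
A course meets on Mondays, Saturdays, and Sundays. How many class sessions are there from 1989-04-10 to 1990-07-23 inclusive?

1989-04-10 is a Monday.
The range spans 470 days (inclusive of both endpoints).
470 = 7 × 67 + 1, so there are 67 full weeks plus 1 extra day.
Each full week contributes 3 days from the set (Mon, Sat, Sun): 67 × 3 = 201.
The 1 extra day is Mon — 1 of them qualifies.
Total: 201 + 1 = 202.

202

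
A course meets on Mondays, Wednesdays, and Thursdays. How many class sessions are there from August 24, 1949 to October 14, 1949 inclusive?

August 24, 1949 is a Wednesday.
The range spans 52 days (inclusive of both endpoints).
52 = 7 × 7 + 3, so there are 7 full weeks plus 3 extra days.
Each full week contributes 3 days from the set (Mon, Wed, Thu): 7 × 3 = 21.
The 3 extra days are Wednesday, Thursday, Friday — 2 of them qualify.
Total: 21 + 2 = 23.

23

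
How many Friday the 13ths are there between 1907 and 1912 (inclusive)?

Friday-the-13ths by year:
1907: Sep, Dec
1908: Mar, Nov
1909: Aug
1910: May
1911: Jan, Oct
1912: Sep, Dec

10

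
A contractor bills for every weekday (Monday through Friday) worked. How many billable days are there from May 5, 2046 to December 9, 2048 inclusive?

May 5, 2046 is a Saturday.
The range spans 950 days (inclusive of both endpoints).
950 = 7 × 135 + 5, so there are 135 full weeks plus 5 extra days.
Each full week contributes 5 weekdays (Mon–Fri): 135 × 5 = 675.
The 5 extra days are Saturday, Sunday, Monday, Tuesday, Wednesday — 3 of them qualify.
Total: 675 + 3 = 678.

678 weekdays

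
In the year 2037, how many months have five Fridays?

4

A month has five Fridays exactly when Friday falls within its first (length − 28) days.
Jan: 31 days, starts Thu → 5 of Thu, Fri, Sat ✓
Feb: 28 days, starts Sun → 5 of (none)
Mar: 31 days, starts Sun → 5 of Sun, Mon, Tue
Apr: 30 days, starts Wed → 5 of Wed, Thu
May: 31 days, starts Fri → 5 of Fri, Sat, Sun ✓
Jun: 30 days, starts Mon → 5 of Mon, Tue
Jul: 31 days, starts Wed → 5 of Wed, Thu, Fri ✓
Aug: 31 days, starts Sat → 5 of Sat, Sun, Mon
Sep: 30 days, starts Tue → 5 of Tue, Wed
Oct: 31 days, starts Thu → 5 of Thu, Fri, Sat ✓
Nov: 30 days, starts Sun → 5 of Sun, Mon
Dec: 31 days, starts Tue → 5 of Tue, Wed, Thu
Months with five Fridays: Jan, May, Jul, Oct.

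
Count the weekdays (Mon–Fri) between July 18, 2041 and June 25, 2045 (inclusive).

July 18, 2041 is a Thursday.
The range spans 1439 days (inclusive of both endpoints).
1439 = 7 × 205 + 4, so there are 205 full weeks plus 4 extra days.
Each full week contributes 5 weekdays (Mon–Fri): 205 × 5 = 1025.
The 4 extra days are Thu, Fri, Sat, Sun — 2 of them qualify.
Total: 1025 + 2 = 1027.

1027 weekdays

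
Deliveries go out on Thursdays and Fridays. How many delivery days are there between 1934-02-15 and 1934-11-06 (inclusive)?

1934-02-15 is a Thursday.
The range spans 265 days (inclusive of both endpoints).
265 = 7 × 37 + 6, so there are 37 full weeks plus 6 extra days.
Each full week contributes 2 days from the set (Thu, Fri): 37 × 2 = 74.
The 6 extra days are Thursday, Friday, Saturday, Sunday, Monday, Tuesday — 2 of them qualify.
Total: 74 + 2 = 76.

76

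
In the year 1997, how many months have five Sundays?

4

A month has five Sundays exactly when Sunday falls within its first (length − 28) days.
Jan: 31 days, starts Wed → 5 of Wed, Thu, Fri
Feb: 28 days, starts Sat → 5 of (none)
Mar: 31 days, starts Sat → 5 of Sat, Sun, Mon ✓
Apr: 30 days, starts Tue → 5 of Tue, Wed
May: 31 days, starts Thu → 5 of Thu, Fri, Sat
Jun: 30 days, starts Sun → 5 of Sun, Mon ✓
Jul: 31 days, starts Tue → 5 of Tue, Wed, Thu
Aug: 31 days, starts Fri → 5 of Fri, Sat, Sun ✓
Sep: 30 days, starts Mon → 5 of Mon, Tue
Oct: 31 days, starts Wed → 5 of Wed, Thu, Fri
Nov: 30 days, starts Sat → 5 of Sat, Sun ✓
Dec: 31 days, starts Mon → 5 of Mon, Tue, Wed
Months with five Sundays: Mar, Jun, Aug, Nov.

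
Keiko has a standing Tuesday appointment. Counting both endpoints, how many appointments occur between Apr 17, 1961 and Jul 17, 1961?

13 Tuesdays

Apr 17, 1961 is a Monday.
That's 92 days from start to end, counting both.
92 = 7 × 13 + 1, so there are 13 full weeks plus 1 extra day.
Each full week contributes one Tuesday: 13 so far.
The 1 extra day is Monday — none qualify.
Total: 13 + 0 = 13.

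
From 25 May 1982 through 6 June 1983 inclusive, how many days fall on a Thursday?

25 May 1982 is a Tuesday.
From 25 May 1982 to 6 June 1983 is 378 days inclusive.
378 = 7 × 54, so the span is exactly 54 full weeks.
Each full week contributes one Thursday: 54 so far.
Total: 54.

54 Thursdays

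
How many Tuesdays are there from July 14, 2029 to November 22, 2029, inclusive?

19

July 14, 2029 is a Saturday.
From July 14, 2029 to November 22, 2029 is 132 days inclusive.
132 = 7 × 18 + 6, so there are 18 full weeks plus 6 extra days.
Each full week contributes one Tuesday: 18 so far.
The 6 extra days are Saturday, Sunday, Monday, Tuesday, Wednesday, Thursday — 1 of them qualifies.
Total: 18 + 1 = 19.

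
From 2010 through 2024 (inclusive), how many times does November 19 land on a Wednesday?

Day of week of November 19 in each year:
2010: Fri, 2011: Sat, 2012: Mon, 2013: Tue, 2014: Wed ✓, 2015: Thu, 2016: Sat, 2017: Sun, 2018: Mon, 2019: Tue, 2020: Thu, 2021: Fri, 2022: Sat, 2023: Sun, 2024: Tue
Wednesdays: 2014.

1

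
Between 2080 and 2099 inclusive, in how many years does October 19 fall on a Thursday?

2

Day of week of October 19 in each year:
2080: Sat, 2081: Sun, 2082: Mon, 2083: Tue, 2084: Thu ✓, 2085: Fri, 2086: Sat, 2087: Sun, 2088: Tue, 2089: Wed, 2090: Thu ✓, 2091: Fri, 2092: Sun, 2093: Mon, 2094: Tue, 2095: Wed, 2096: Fri, 2097: Sat, 2098: Sun, 2099: Mon
Thursdays: 2084, 2090.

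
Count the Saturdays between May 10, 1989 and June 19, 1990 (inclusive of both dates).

58 Saturdays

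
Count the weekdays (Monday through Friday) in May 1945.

1945-05-01 is a Tuesday.
That's 31 days from start to end, counting both.
31 = 7 × 4 + 3, so there are 4 full weeks plus 3 extra days.
Each full week contributes 5 weekdays (Mon–Fri): 4 × 5 = 20.
The 3 extra days are Tue, Wed, Thu — 3 of them qualify.
Total: 20 + 3 = 23.

23 weekdays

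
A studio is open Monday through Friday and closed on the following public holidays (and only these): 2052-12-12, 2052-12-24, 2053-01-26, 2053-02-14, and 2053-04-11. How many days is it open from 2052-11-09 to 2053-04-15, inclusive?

2052-11-09 is a Saturday.
From 2052-11-09 to 2053-04-15 is 158 days inclusive.
158 = 7 × 22 + 4, so there are 22 full weeks plus 4 extra days.
Each full week contributes 5 weekdays (Mon–Fri): 22 × 5 = 110.
The 4 extra days are Sat, Sun, Mon, Tue — 2 of them qualify.
Total: 110 + 2 = 112.
Holidays: 2052-12-12 (Thu); 2052-12-24 (Tue); 2053-01-26 (Sun); 2053-02-14 (Fri); 2053-04-11 (Fri).
4 of the 5 holidays fall on weekdays; the rest are weekends and were already excluded.
Business days: 112 − 4 = 108.

108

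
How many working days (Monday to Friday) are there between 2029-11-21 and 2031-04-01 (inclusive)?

355

2029-11-21 is a Wednesday.
That's 497 days from start to end, counting both.
497 = 7 × 71, so the span is exactly 71 full weeks.
Each full week contributes 5 weekdays (Mon–Fri): 71 × 5 = 355.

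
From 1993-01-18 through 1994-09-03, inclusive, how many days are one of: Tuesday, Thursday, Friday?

1993-01-18 is a Monday.
From 1993-01-18 to 1994-09-03 is 594 days inclusive.
594 = 7 × 84 + 6, so there are 84 full weeks plus 6 extra days.
Each full week contributes 3 days from the set (Tue, Thu, Fri): 84 × 3 = 252.
The 6 extra days are Monday, Tuesday, Wednesday, Thursday, Friday, Saturday — 3 of them qualify.
Total: 252 + 3 = 255.

255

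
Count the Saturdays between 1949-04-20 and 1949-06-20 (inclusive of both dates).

9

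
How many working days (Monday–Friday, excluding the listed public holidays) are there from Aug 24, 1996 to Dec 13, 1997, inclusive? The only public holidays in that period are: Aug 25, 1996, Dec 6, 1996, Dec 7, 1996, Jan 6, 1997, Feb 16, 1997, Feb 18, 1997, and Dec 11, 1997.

336 working days

Aug 24, 1996 is a Saturday.
That's 477 days from start to end, counting both.
477 = 7 × 68 + 1, so there are 68 full weeks plus 1 extra day.
Each full week contributes 5 weekdays (Mon–Fri): 68 × 5 = 340.
The 1 extra day is Sat — none qualify.
Total: 340 + 0 = 340.
Holidays: Aug 25, 1996 (Sun); Dec 6, 1996 (Fri); Dec 7, 1996 (Sat); Jan 6, 1997 (Mon); Feb 16, 1997 (Sun); Feb 18, 1997 (Tue); Dec 11, 1997 (Thu).
4 of the 7 holidays fall on weekdays; the rest are weekends and were already excluded.
Business days: 340 − 4 = 336.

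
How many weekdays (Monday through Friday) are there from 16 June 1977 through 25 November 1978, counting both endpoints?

16 June 1977 is a Thursday.
From 16 June 1977 to 25 November 1978 is 528 days inclusive.
528 = 7 × 75 + 3, so there are 75 full weeks plus 3 extra days.
Each full week contributes 5 weekdays (Mon–Fri): 75 × 5 = 375.
The 3 extra days are Thursday, Friday, Saturday — 2 of them qualify.
Total: 375 + 2 = 377.

377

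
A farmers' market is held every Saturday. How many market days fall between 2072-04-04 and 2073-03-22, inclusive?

2072-04-04 is a Monday.
From 2072-04-04 to 2073-03-22 is 353 days inclusive.
353 = 7 × 50 + 3, so there are 50 full weeks plus 3 extra days.
Each full week contributes one Saturday: 50 so far.
The 3 extra days are Mon, Tue, Wed — none qualify.
Total: 50 + 0 = 50.

50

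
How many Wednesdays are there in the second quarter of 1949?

1949-04-01 is a Friday.
The range spans 91 days (inclusive of both endpoints).
91 = 7 × 13, so the span is exactly 13 full weeks.
Each full week contributes one Wednesday: 13 so far.
Total: 13.

13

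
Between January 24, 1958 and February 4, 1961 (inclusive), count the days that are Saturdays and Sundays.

317

January 24, 1958 is a Friday.
The range spans 1108 days (inclusive of both endpoints).
1108 = 7 × 158 + 2, so there are 158 full weeks plus 2 extra days.
Each full week contributes 2 days from the set (Sat, Sun): 158 × 2 = 316.
The 2 extra days are Fri, Sat — 1 of them qualifies.
Total: 316 + 1 = 317.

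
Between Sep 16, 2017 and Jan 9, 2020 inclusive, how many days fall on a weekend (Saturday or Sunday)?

242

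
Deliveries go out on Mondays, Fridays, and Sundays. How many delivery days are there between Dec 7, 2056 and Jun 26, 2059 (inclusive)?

Dec 7, 2056 is a Thursday.
That's 932 days from start to end, counting both.
932 = 7 × 133 + 1, so there are 133 full weeks plus 1 extra day.
Each full week contributes 3 days from the set (Mon, Fri, Sun): 133 × 3 = 399.
The 1 extra day is Thursday — none qualify.
Total: 399 + 0 = 399.

399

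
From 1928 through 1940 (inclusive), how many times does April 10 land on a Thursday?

1

Day of week of April 10 in each year:
1928: Tue, 1929: Wed, 1930: Thu ✓, 1931: Fri, 1932: Sun, 1933: Mon, 1934: Tue, 1935: Wed, 1936: Fri, 1937: Sat, 1938: Sun, 1939: Mon, 1940: Wed
Thursdays: 1930.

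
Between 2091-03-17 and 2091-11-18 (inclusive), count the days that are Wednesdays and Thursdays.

70

2091-03-17 is a Saturday.
That's 247 days from start to end, counting both.
247 = 7 × 35 + 2, so there are 35 full weeks plus 2 extra days.
Each full week contributes 2 days from the set (Wed, Thu): 35 × 2 = 70.
The 2 extra days are Saturday, Sunday — none qualify.
Total: 70 + 0 = 70.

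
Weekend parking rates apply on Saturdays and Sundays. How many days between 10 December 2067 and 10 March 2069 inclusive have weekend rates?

10 December 2067 is a Saturday.
That's 457 days from start to end, counting both.
457 = 7 × 65 + 2, so there are 65 full weeks plus 2 extra days.
Each full week contributes 2 weekend days (Sat, Sun): 65 × 2 = 130.
The 2 extra days are Sat, Sun — 2 of them qualify.
Total: 130 + 2 = 132.

132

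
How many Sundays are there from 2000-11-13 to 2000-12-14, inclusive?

2000-11-13 is a Monday.
That's 32 days from start to end, counting both.
32 = 7 × 4 + 4, so there are 4 full weeks plus 4 extra days.
Each full week contributes one Sunday: 4 so far.
The 4 extra days are Mon, Tue, Wed, Thu — none qualify.
Total: 4 + 0 = 4.

4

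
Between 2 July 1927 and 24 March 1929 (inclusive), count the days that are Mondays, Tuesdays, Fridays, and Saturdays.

2 July 1927 is a Saturday.
From 2 July 1927 to 24 March 1929 is 632 days inclusive.
632 = 7 × 90 + 2, so there are 90 full weeks plus 2 extra days.
Each full week contributes 4 days from the set (Mon, Tue, Fri, Sat): 90 × 4 = 360.
The 2 extra days are Saturday, Sunday — 1 of them qualifies.
Total: 360 + 1 = 361.

361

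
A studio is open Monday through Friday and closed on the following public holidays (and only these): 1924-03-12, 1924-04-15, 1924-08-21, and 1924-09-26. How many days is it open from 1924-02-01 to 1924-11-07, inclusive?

1924-02-01 is a Friday.
From 1924-02-01 to 1924-11-07 is 281 days inclusive.
281 = 7 × 40 + 1, so there are 40 full weeks plus 1 extra day.
Each full week contributes 5 weekdays (Mon–Fri): 40 × 5 = 200.
The 1 extra day is Friday — 1 of them qualifies.
Total: 200 + 1 = 201.
Holidays: 1924-03-12 (Wed); 1924-04-15 (Tue); 1924-08-21 (Thu); 1924-09-26 (Fri).
All 4 holidays fall on weekdays, so subtract 4.
Business days: 201 − 4 = 197.

197 business days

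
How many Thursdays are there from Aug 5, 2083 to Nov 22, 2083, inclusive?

16

Aug 5, 2083 is a Thursday.
From Aug 5, 2083 to Nov 22, 2083 is 110 days inclusive.
110 = 7 × 15 + 5, so there are 15 full weeks plus 5 extra days.
Each full week contributes one Thursday: 15 so far.
The 5 extra days are Thursday, Friday, Saturday, Sunday, Monday — 1 of them qualifies.
Total: 15 + 1 = 16.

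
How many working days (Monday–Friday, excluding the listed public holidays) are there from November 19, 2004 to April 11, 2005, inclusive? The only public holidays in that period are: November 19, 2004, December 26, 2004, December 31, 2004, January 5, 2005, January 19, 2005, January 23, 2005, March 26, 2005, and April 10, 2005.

98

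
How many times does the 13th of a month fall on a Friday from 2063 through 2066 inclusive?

7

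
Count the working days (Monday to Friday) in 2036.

262 weekdays

January 1, 2036 is a Tuesday.
The range spans 366 days (inclusive of both endpoints).
366 = 7 × 52 + 2, so there are 52 full weeks plus 2 extra days.
Each full week contributes 5 weekdays (Mon–Fri): 52 × 5 = 260.
The 2 extra days are Tue, Wed — 2 of them qualify.
Total: 260 + 2 = 262.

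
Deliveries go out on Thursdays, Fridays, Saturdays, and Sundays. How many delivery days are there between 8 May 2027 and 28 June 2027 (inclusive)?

30

8 May 2027 is a Saturday.
That's 52 days from start to end, counting both.
52 = 7 × 7 + 3, so there are 7 full weeks plus 3 extra days.
Each full week contributes 4 days from the set (Thu, Fri, Sat, Sun): 7 × 4 = 28.
The 3 extra days are Saturday, Sunday, Monday — 2 of them qualify.
Total: 28 + 2 = 30.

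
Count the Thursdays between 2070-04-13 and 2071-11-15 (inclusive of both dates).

83

2070-04-13 is a Sunday.
That's 582 days from start to end, counting both.
582 = 7 × 83 + 1, so there are 83 full weeks plus 1 extra day.
Each full week contributes one Thursday: 83 so far.
The 1 extra day is Sunday — none qualify.
Total: 83 + 0 = 83.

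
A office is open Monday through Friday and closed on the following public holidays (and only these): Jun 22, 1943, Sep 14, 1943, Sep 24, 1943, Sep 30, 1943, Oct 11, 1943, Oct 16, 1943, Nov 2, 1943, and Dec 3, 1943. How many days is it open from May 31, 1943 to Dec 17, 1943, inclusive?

138 working days

May 31, 1943 is a Monday.
The range spans 201 days (inclusive of both endpoints).
201 = 7 × 28 + 5, so there are 28 full weeks plus 5 extra days.
Each full week contributes 5 weekdays (Mon–Fri): 28 × 5 = 140.
The 5 extra days are Mon, Tue, Wed, Thu, Fri — 5 of them qualify.
Total: 140 + 5 = 145.
Holidays: Jun 22, 1943 (Tue); Sep 14, 1943 (Tue); Sep 24, 1943 (Fri); Sep 30, 1943 (Thu); Oct 11, 1943 (Mon); Oct 16, 1943 (Sat); Nov 2, 1943 (Tue); Dec 3, 1943 (Fri).
7 of the 8 holidays fall on weekdays; the rest are weekends and were already excluded.
Business days: 145 − 7 = 138.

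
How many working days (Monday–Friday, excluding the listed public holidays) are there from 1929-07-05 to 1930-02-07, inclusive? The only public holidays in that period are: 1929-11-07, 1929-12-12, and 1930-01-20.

153 working days

1929-07-05 is a Friday.
From 1929-07-05 to 1930-02-07 is 218 days inclusive.
218 = 7 × 31 + 1, so there are 31 full weeks plus 1 extra day.
Each full week contributes 5 weekdays (Mon–Fri): 31 × 5 = 155.
The 1 extra day is Friday — 1 of them qualifies.
Total: 155 + 1 = 156.
Holidays: 1929-11-07 (Thu); 1929-12-12 (Thu); 1930-01-20 (Mon).
All 3 holidays fall on weekdays, so subtract 3.
Business days: 156 − 3 = 153.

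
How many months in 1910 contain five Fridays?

4

A month has five Fridays exactly when Friday falls within its first (length − 28) days.
Jan: 31 days, starts Sat → 5 of Sat, Sun, Mon
Feb: 28 days, starts Tue → 5 of (none)
Mar: 31 days, starts Tue → 5 of Tue, Wed, Thu
Apr: 30 days, starts Fri → 5 of Fri, Sat ✓
May: 31 days, starts Sun → 5 of Sun, Mon, Tue
Jun: 30 days, starts Wed → 5 of Wed, Thu
Jul: 31 days, starts Fri → 5 of Fri, Sat, Sun ✓
Aug: 31 days, starts Mon → 5 of Mon, Tue, Wed
Sep: 30 days, starts Thu → 5 of Thu, Fri ✓
Oct: 31 days, starts Sat → 5 of Sat, Sun, Mon
Nov: 30 days, starts Tue → 5 of Tue, Wed
Dec: 31 days, starts Thu → 5 of Thu, Fri, Sat ✓
Months with five Fridays: Apr, Jul, Sep, Dec.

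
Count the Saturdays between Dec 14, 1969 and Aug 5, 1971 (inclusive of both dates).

85 Saturdays

Dec 14, 1969 is a Sunday.
From Dec 14, 1969 to Aug 5, 1971 is 600 days inclusive.
600 = 7 × 85 + 5, so there are 85 full weeks plus 5 extra days.
Each full week contributes one Saturday: 85 so far.
The 5 extra days are Sun, Mon, Tue, Wed, Thu — none qualify.
Total: 85 + 0 = 85.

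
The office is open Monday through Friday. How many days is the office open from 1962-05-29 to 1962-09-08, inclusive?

1962-05-29 is a Tuesday.
From 1962-05-29 to 1962-09-08 is 103 days inclusive.
103 = 7 × 14 + 5, so there are 14 full weeks plus 5 extra days.
Each full week contributes 5 weekdays (Mon–Fri): 14 × 5 = 70.
The 5 extra days are Tuesday, Wednesday, Thursday, Friday, Saturday — 4 of them qualify.
Total: 70 + 4 = 74.

74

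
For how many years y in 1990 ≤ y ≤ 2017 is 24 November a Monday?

4

Day of week of November 24 in each year:
1990: Sat, 1991: Sun, 1992: Tue, 1993: Wed, 1994: Thu, 1995: Fri, 1996: Sun, 1997: Mon ✓, 1998: Tue, 1999: Wed, 2000: Fri, 2001: Sat, 2002: Sun, 2003: Mon ✓, 2004: Wed, 2005: Thu, 2006: Fri, 2007: Sat, 2008: Mon ✓, 2009: Tue, 2010: Wed, 2011: Thu, 2012: Sat, 2013: Sun, 2014: Mon ✓, 2015: Tue, 2016: Thu, 2017: Fri
Mondays: 1997, 2003, 2008, 2014.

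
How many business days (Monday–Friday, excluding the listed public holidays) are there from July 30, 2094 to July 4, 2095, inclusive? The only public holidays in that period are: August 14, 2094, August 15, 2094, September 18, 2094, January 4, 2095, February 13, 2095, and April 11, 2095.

July 30, 2094 is a Friday.
That's 340 days from start to end, counting both.
340 = 7 × 48 + 4, so there are 48 full weeks plus 4 extra days.
Each full week contributes 5 weekdays (Mon–Fri): 48 × 5 = 240.
The 4 extra days are Friday, Saturday, Sunday, Monday — 2 of them qualify.
Total: 240 + 2 = 242.
Holidays: August 14, 2094 (Sat); August 15, 2094 (Sun); September 18, 2094 (Sat); January 4, 2095 (Tue); February 13, 2095 (Sun); April 11, 2095 (Mon).
2 of the 6 holidays fall on weekdays; the rest are weekends and were already excluded.
Business days: 242 − 2 = 240.

240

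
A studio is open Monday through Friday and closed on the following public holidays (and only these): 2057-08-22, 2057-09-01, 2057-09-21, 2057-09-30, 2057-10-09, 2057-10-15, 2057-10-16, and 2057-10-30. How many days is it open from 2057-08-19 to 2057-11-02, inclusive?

2057-08-19 is a Sunday.
The range spans 76 days (inclusive of both endpoints).
76 = 7 × 10 + 6, so there are 10 full weeks plus 6 extra days.
Each full week contributes 5 weekdays (Mon–Fri): 10 × 5 = 50.
The 6 extra days are Sun, Mon, Tue, Wed, Thu, Fri — 5 of them qualify.
Total: 50 + 5 = 55.
Holidays: 2057-08-22 (Wed); 2057-09-01 (Sat); 2057-09-21 (Fri); 2057-09-30 (Sun); 2057-10-09 (Tue); 2057-10-15 (Mon); 2057-10-16 (Tue); 2057-10-30 (Tue).
6 of the 8 holidays fall on weekdays; the rest are weekends and were already excluded.
Business days: 55 − 6 = 49.

49 business days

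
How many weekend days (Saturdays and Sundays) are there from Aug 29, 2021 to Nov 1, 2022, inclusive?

Aug 29, 2021 is a Sunday.
That's 430 days from start to end, counting both.
430 = 7 × 61 + 3, so there are 61 full weeks plus 3 extra days.
Each full week contributes 2 weekend days (Sat, Sun): 61 × 2 = 122.
The 3 extra days are Sunday, Monday, Tuesday — 1 of them qualifies.
Total: 122 + 1 = 123.

123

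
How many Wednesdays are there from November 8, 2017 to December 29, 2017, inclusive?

November 8, 2017 is a Wednesday.
That's 52 days from start to end, counting both.
52 = 7 × 7 + 3, so there are 7 full weeks plus 3 extra days.
Each full week contributes one Wednesday: 7 so far.
The 3 extra days are Wednesday, Thursday, Friday — 1 of them qualifies.
Total: 7 + 1 = 8.

8 Wednesdays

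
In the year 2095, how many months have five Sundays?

4

A month has five Sundays exactly when Sunday falls within its first (length − 28) days.
Jan: 31 days, starts Sat → 5 of Sat, Sun, Mon ✓
Feb: 28 days, starts Tue → 5 of (none)
Mar: 31 days, starts Tue → 5 of Tue, Wed, Thu
Apr: 30 days, starts Fri → 5 of Fri, Sat
May: 31 days, starts Sun → 5 of Sun, Mon, Tue ✓
Jun: 30 days, starts Wed → 5 of Wed, Thu
Jul: 31 days, starts Fri → 5 of Fri, Sat, Sun ✓
Aug: 31 days, starts Mon → 5 of Mon, Tue, Wed
Sep: 30 days, starts Thu → 5 of Thu, Fri
Oct: 31 days, starts Sat → 5 of Sat, Sun, Mon ✓
Nov: 30 days, starts Tue → 5 of Tue, Wed
Dec: 31 days, starts Thu → 5 of Thu, Fri, Sat
Months with five Sundays: Jan, May, Jul, Oct.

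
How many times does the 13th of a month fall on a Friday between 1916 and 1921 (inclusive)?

Friday-the-13ths by year:
1916: Oct
1917: Apr, Jul
1918: Sep, Dec
1919: Jun
1920: Feb, Aug
1921: May

9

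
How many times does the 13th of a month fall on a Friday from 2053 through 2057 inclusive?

8

Friday-the-13ths by year:
2053: Jun
2054: Feb, Mar, Nov
2055: Aug
2056: Oct
2057: Apr, Jul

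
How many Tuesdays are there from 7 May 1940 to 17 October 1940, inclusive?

24

7 May 1940 is a Tuesday.
From 7 May 1940 to 17 October 1940 is 164 days inclusive.
164 = 7 × 23 + 3, so there are 23 full weeks plus 3 extra days.
Each full week contributes one Tuesday: 23 so far.
The 3 extra days are Tue, Wed, Thu — 1 of them qualifies.
Total: 23 + 1 = 24.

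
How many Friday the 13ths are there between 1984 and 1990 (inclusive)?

14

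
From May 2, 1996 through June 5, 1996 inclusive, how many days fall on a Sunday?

May 2, 1996 is a Thursday.
The range spans 35 days (inclusive of both endpoints).
35 = 7 × 5, so the span is exactly 5 full weeks.
Each full week contributes one Sunday: 5 so far.
Total: 5.

5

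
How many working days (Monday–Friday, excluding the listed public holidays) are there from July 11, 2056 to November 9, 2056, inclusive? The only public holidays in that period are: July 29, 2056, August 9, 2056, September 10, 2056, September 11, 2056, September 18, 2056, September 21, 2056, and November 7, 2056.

July 11, 2056 is a Tuesday.
The range spans 122 days (inclusive of both endpoints).
122 = 7 × 17 + 3, so there are 17 full weeks plus 3 extra days.
Each full week contributes 5 weekdays (Mon–Fri): 17 × 5 = 85.
The 3 extra days are Tue, Wed, Thu — 3 of them qualify.
Total: 85 + 3 = 88.
Holidays: July 29, 2056 (Sat); August 9, 2056 (Wed); September 10, 2056 (Sun); September 11, 2056 (Mon); September 18, 2056 (Mon); September 21, 2056 (Thu); November 7, 2056 (Tue).
5 of the 7 holidays fall on weekdays; the rest are weekends and were already excluded.
Business days: 88 − 5 = 83.

83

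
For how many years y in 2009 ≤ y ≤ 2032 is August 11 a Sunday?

4

Day of week of August 11 in each year:
2009: Tue, 2010: Wed, 2011: Thu, 2012: Sat, 2013: Sun ✓, 2014: Mon, 2015: Tue, 2016: Thu, 2017: Fri, 2018: Sat, 2019: Sun ✓, 2020: Tue, 2021: Wed, 2022: Thu, 2023: Fri, 2024: Sun ✓, 2025: Mon, 2026: Tue, 2027: Wed, 2028: Fri, 2029: Sat, 2030: Sun ✓, 2031: Mon, 2032: Wed
Sundays: 2013, 2019, 2024, 2030.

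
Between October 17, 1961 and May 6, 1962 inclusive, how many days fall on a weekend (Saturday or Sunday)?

October 17, 1961 is a Tuesday.
That's 202 days from start to end, counting both.
202 = 7 × 28 + 6, so there are 28 full weeks plus 6 extra days.
Each full week contributes 2 weekend days (Sat, Sun): 28 × 2 = 56.
The 6 extra days are Tue, Wed, Thu, Fri, Sat, Sun — 2 of them qualify.
Total: 56 + 2 = 58.

58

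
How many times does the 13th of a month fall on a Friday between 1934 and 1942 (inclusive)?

Friday-the-13ths by year:
1934: Apr, Jul
1935: Sep, Dec
1936: Mar, Nov
1937: Aug
1938: May
1939: Jan, Oct
1940: Sep, Dec
1941: Jun
1942: Feb, Mar, Nov

16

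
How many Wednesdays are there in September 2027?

5

September 1, 2027 is a Wednesday.
That's 30 days from start to end, counting both.
30 = 7 × 4 + 2, so there are 4 full weeks plus 2 extra days.
Each full week contributes one Wednesday: 4 so far.
The 2 extra days are Wednesday, Thursday — 1 of them qualifies.
Total: 4 + 1 = 5.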